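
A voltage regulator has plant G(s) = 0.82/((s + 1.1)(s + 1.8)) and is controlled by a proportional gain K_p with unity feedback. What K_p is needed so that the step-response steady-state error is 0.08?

For a type-0 loop with proportional control, e_ss = 1/(1 + K_p·G(0)).
G(0) = 0.4141. Require 1/(1 + K_p·0.4141) = 0.08, so 1 + 0.4141·K_p = 12.5.
K_p = (12.5 − 1)/0.4141 = 27.8.

K_p = 27.8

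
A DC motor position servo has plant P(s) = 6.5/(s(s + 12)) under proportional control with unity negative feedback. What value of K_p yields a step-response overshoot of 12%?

From %OS = 100·exp(−πζ/√(1−ζ²)) = 12%, ζ = −ln(0.12)/√(π²+ln²(0.12)) = 0.5594.
Characteristic equation s² + 12s + 6.5K_p = 0 gives ζ = 12/(2√(6.5K_p)).
Setting ζ = 0.5594: √(6.5K_p) = 12/(2·0.5594) = 10.73, so K_p = 115/6.5 = 17.7.

K_p = 17.7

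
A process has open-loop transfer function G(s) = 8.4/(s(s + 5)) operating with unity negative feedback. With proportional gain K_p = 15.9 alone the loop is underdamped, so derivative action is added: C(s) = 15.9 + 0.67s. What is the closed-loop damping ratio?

Forward path: (15.9 + 0.67s)·8.4/(s(s+5)). The closed-loop characteristic equation is s² + (5 + 8.4·0.67)s + 8.4·15.9 = 0.
That is s² + 10.63s + 133.6 = 0, so ω_n = 11.56 rad/s and ζ = 10.63/(2·11.56) = 0.4598.

ζ = 0.46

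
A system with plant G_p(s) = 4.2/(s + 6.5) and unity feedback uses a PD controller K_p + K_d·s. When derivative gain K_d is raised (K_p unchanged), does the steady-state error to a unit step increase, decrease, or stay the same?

unchanged

K_d affects only the transient (the s-coefficient); the DC loop gain, and hence e_ss, depends only on K_p.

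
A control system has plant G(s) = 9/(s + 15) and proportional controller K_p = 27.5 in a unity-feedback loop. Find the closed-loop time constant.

τ = 0.00381 s

Closed-loop transfer function: T(s) = K_p·G(s)/(1 + K_p·G(s)) = 247.5/(s + 15 + 247.5) = 247.5/(s + 262.5).
Time constant τ = 1/262.5 = 0.00381 s.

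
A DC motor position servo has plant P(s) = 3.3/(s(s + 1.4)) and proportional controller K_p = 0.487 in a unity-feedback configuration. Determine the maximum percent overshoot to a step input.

Closed-loop characteristic equation: s² + 1.4s + 1.607 = 0, so ω_n = 1.268 rad/s and ζ = 1.4/(2·1.268) = 0.5522.
%OS = 100·exp(−πζ/√(1−ζ²)) = 100·exp(−π·0.5522/√0.6951) = 12.5%.

12.5%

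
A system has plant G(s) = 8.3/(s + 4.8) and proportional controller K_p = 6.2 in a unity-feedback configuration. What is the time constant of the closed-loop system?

Closed-loop transfer function: T(s) = K_p·G(s)/(1 + K_p·G(s)) = 51.46/(s + 4.8 + 51.46) = 51.46/(s + 56.26).
Time constant τ = 1/56.26 = 0.0178 s.

τ = 0.0178 s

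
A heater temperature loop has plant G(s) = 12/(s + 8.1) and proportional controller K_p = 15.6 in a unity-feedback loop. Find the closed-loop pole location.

Closed-loop transfer function: T(s) = K_p·G(s)/(1 + K_p·G(s)) = 187.2/(s + 8.1 + 187.2) = 187.2/(s + 195.3).
The closed-loop pole is at s = −195.3.

s = -195.3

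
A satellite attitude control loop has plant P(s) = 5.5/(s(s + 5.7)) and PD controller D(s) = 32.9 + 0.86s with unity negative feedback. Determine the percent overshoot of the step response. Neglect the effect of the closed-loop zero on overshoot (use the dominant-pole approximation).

Forward path: (32.9 + 0.86s)·5.5/(s(s+5.7)). The closed-loop characteristic equation is s² + (5.7 + 5.5·0.86)s + 5.5·32.9 = 0.
That is s² + 10.43s + 180.9 = 0, so ω_n = 13.45 rad/s and ζ = 10.43/(2·13.45) = 0.3877.
%OS = 100·exp(−πζ/√(1−ζ²)) = 26.7%.

26.7%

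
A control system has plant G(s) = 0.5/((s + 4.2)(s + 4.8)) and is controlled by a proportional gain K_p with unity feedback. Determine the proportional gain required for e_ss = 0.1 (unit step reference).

K_p = 363

Steady-state error for a unit step on this type-0 loop is 1/(1 + K_p·G(0)).
G(0) = 0.0248. Require 1/(1 + K_p·0.0248) = 0.1, so 1 + 0.0248·K_p = 10.
K_p = (10 − 1)/0.0248 = 363.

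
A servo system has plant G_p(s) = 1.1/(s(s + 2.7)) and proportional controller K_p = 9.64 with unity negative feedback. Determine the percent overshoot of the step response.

From 1 + K_pG_p(s) = 0: s² + 2.7s + 10.6 = 0 ⇒ ω_n = 3.256, ζ = 0.4146.
%OS = 100·exp(−πζ/√(1−ζ²)) = 100·exp(−π·0.4146/√0.8281) = 23.9%.

23.9%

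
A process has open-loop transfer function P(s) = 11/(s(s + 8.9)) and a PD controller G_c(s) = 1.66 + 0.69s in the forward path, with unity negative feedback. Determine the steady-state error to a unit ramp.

The loop has one pole at the origin (type 1). Velocity error constant K_v = lim_{s→0} s·G_c(s)P(s) = 1.66·11/8.9 = 2.052.
Steady-state error to a unit ramp: e_ss = 1/K_v = 0.487.

0.487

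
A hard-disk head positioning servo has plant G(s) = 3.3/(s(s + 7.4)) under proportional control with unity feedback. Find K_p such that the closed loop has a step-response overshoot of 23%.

From %OS = 100·exp(−πζ/√(1−ζ²)) = 23%, ζ = −ln(0.23)/√(π²+ln²(0.23)) = 0.4237.
Characteristic equation s² + 7.4s + 3.3K_p = 0 gives ζ = 7.4/(2√(3.3K_p)).
Setting ζ = 0.4237: √(3.3K_p) = 7.4/(2·0.4237) = 8.732, so K_p = 76.24/3.3 = 23.1.

K_p = 23.1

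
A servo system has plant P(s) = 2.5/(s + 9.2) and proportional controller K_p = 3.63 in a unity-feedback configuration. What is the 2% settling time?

T_s ≈ 0.219 s

Closed-loop transfer function: T(s) = K_p·P(s)/(1 + K_p·P(s)) = 9.075/(s + 9.2 + 9.075) = 9.075/(s + 18.27).
Time constant τ = 1/18.27 = 0.05472 s, so the 2% settling time is about 4τ = 0.219 s.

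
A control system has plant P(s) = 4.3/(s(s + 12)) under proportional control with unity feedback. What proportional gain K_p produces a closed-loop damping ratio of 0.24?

K_p = 145

Closed-loop characteristic equation: s² + 12s + K_p·4.3 = 0.
So ω_n = √(4.3K_p) and 2ζω_n = 12, giving ζ = 12/(2√(4.3K_p)).
Setting ζ = 0.24: √(4.3K_p) = 12/(2·0.24) = 25, so K_p = 625/4.3 = 145.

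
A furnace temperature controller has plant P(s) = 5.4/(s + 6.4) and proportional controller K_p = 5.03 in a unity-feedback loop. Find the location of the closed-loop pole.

s = -33.56

Closed-loop transfer function: T(s) = K_p·P(s)/(1 + K_p·P(s)) = 27.16/(s + 6.4 + 27.16) = 27.16/(s + 33.56).
The closed-loop pole is at s = −33.56.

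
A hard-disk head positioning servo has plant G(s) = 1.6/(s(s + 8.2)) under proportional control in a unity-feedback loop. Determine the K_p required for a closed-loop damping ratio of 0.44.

K_p = 54.3

Closed-loop characteristic equation: s² + 8.2s + K_p·1.6 = 0.
So ω_n = √(1.6K_p) and 2ζω_n = 8.2, giving ζ = 8.2/(2√(1.6K_p)).
Setting ζ = 0.44: √(1.6K_p) = 8.2/(2·0.44) = 9.318, so K_p = 86.83/1.6 = 54.3.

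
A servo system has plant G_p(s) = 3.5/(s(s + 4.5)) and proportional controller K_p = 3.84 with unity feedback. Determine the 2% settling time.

Closed-loop characteristic equation: s² + 4.5s + 13.44 = 0, so ω_n = 3.666 rad/s and ζ = 4.5/(2·3.666) = 0.6137.
2% settling time T_s ≈ 4/(ζω_n) = 4/2.25 = 1.78 s.

T_s ≈ 1.78 s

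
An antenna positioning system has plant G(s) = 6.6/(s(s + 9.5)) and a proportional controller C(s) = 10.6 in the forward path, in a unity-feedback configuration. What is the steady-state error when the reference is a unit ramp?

The loop has one pole at the origin (type 1). Velocity error constant K_v = lim_{s→0} s·C(s)G(s) = 10.6·6.6/9.5 = 7.364.
Steady-state error to a unit ramp: e_ss = 1/K_v = 0.136.

0.136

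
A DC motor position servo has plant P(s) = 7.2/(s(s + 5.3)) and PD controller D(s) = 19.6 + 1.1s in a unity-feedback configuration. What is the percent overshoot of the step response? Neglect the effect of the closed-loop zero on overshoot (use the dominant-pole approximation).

12.2%

Forward path: (19.6 + 1.1s)·7.2/(s(s+5.3)). The closed-loop characteristic equation is s² + (5.3 + 7.2·1.1)s + 7.2·19.6 = 0.
That is s² + 13.22s + 141.1 = 0, so ω_n = 11.88 rad/s and ζ = 13.22/(2·11.88) = 0.5564.
%OS = 100·exp(−πζ/√(1−ζ²)) = 12.2%.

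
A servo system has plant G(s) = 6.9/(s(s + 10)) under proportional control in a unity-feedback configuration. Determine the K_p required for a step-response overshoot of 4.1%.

From %OS = 100·exp(−πζ/√(1−ζ²)) = 4.1%, ζ = −ln(0.041)/√(π²+ln²(0.041)) = 0.713.
Characteristic equation s² + 10s + 6.9K_p = 0 gives ζ = 10/(2√(6.9K_p)).
Setting ζ = 0.713: √(6.9K_p) = 10/(2·0.713) = 7.013, so K_p = 49.18/6.9 = 7.13.

K_p = 7.13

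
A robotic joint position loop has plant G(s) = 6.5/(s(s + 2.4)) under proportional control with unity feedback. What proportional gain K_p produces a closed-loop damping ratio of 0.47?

K_p = 1

Closed-loop characteristic equation: s² + 2.4s + K_p·6.5 = 0.
So ω_n = √(6.5K_p) and 2ζω_n = 2.4, giving ζ = 2.4/(2√(6.5K_p)).
Setting ζ = 0.47: √(6.5K_p) = 2.4/(2·0.47) = 2.553, so K_p = 6.519/6.5 = 1.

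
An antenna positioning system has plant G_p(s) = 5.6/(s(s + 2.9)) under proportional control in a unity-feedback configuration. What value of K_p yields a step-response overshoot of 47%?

From %OS = 100·exp(−πζ/√(1−ζ²)) = 47%, ζ = −ln(0.47)/√(π²+ln²(0.47)) = 0.2337.
Characteristic equation s² + 2.9s + 5.6K_p = 0 gives ζ = 2.9/(2√(5.6K_p)).
Setting ζ = 0.2337: √(5.6K_p) = 2.9/(2·0.2337) = 6.205, so K_p = 38.5/5.6 = 6.88.

K_p = 6.88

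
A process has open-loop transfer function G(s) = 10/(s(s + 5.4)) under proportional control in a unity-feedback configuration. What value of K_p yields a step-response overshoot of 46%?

From %OS = 100·exp(−πζ/√(1−ζ²)) = 46%, ζ = −ln(0.46)/√(π²+ln²(0.46)) = 0.24.
Characteristic equation s² + 5.4s + 10K_p = 0 gives ζ = 5.4/(2√(10K_p)).
Setting ζ = 0.24: √(10K_p) = 5.4/(2·0.24) = 11.25, so K_p = 126.6/10 = 12.7.

K_p = 12.7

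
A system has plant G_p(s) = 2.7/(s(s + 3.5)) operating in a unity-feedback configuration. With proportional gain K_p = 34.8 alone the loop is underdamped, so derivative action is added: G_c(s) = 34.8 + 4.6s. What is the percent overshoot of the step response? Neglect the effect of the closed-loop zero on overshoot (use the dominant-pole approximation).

Forward path: (34.8 + 4.6s)·2.7/(s(s+3.5)). The closed-loop characteristic equation is s² + (3.5 + 2.7·4.6)s + 2.7·34.8 = 0.
That is s² + 15.92s + 93.96 = 0, so ω_n = 9.693 rad/s and ζ = 15.92/(2·9.693) = 0.8212.
%OS = 100·exp(−πζ/√(1−ζ²)) = 1.09%.

1.09%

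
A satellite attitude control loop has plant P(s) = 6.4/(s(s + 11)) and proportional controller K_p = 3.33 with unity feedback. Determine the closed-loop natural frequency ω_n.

ω_n = 4.62 rad/s

With unity feedback the closed-loop characteristic equation is s² + 11s + 3.33·6.4 = s² + 11s + 21.31 = 0.
Matching s² + 2ζω_n s + ω_n²: ω_n = √21.31 = 4.616 rad/s and 2ζω_n = 11, so ζ = 11/(2·4.616) = 1.19.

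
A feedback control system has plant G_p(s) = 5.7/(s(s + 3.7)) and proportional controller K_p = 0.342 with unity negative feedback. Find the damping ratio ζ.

ζ = 1.33

1 + K_p·G_p(s) = 0 gives s² + 3.7s + 1.949 = 0.
So ω_n² = 1.949 ⇒ ω_n = 1.396 rad/s, and ζ = 3.7/(2ω_n) = 1.33.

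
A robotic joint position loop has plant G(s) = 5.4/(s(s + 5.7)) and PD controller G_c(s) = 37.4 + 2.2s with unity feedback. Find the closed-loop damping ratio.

ζ = 0.619

Forward path: (37.4 + 2.2s)·5.4/(s(s+5.7)). The closed-loop characteristic equation is s² + (5.7 + 5.4·2.2)s + 5.4·37.4 = 0.
That is s² + 17.58s + 202 = 0, so ω_n = 14.21 rad/s and ζ = 17.58/(2·14.21) = 0.6185.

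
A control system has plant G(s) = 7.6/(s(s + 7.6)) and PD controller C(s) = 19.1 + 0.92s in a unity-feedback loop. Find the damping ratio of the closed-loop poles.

Forward path: (19.1 + 0.92s)·7.6/(s(s+7.6)). The closed-loop characteristic equation is s² + (7.6 + 7.6·0.92)s + 7.6·19.1 = 0.
That is s² + 14.59s + 145.2 = 0, so ω_n = 12.05 rad/s and ζ = 14.59/(2·12.05) = 0.6056.

ζ = 0.606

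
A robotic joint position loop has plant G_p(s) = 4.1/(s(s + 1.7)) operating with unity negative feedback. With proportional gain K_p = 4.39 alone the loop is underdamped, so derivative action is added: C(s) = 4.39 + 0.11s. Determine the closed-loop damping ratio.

Forward path: (4.39 + 0.11s)·4.1/(s(s+1.7)). The closed-loop characteristic equation is s² + (1.7 + 4.1·0.11)s + 4.1·4.39 = 0.
That is s² + 2.151s + 18 = 0, so ω_n = 4.243 rad/s and ζ = 2.151/(2·4.243) = 0.2535.

ζ = 0.254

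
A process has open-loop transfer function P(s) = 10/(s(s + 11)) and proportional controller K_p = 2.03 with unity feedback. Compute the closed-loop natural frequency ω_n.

The closed-loop denominator is s(s+11) + 2.03·10 = s² + 11s + 20.3.
Matching s² + 2ζω_n s + ω_n²: ω_n = √20.3 = 4.506 rad/s and 2ζω_n = 11, so ζ = 11/(2·4.506) = 1.22.

ω_n = 4.51 rad/s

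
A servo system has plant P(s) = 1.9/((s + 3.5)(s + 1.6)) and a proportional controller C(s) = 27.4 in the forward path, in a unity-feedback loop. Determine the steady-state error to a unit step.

The loop is type 0. Static position error constant K_pos = C(0)·P(0) = 27.4·0.3393 = 9.296.
Steady-state error to a unit step: e_ss = 1/(1+K_pos) = 1/10.3 = 0.0971.

0.0971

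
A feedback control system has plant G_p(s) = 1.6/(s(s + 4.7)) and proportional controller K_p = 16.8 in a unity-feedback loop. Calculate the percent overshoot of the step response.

The closed-loop denominator s² + 4.7s + 26.88 gives ω_n = √26.88 = 5.185 and ζ = 4.7/(2ω_n) = 0.4533.
%OS = 100·exp(−πζ/√(1−ζ²)) = 100·exp(−π·0.4533/√0.7945) = 20.2%.

20.2%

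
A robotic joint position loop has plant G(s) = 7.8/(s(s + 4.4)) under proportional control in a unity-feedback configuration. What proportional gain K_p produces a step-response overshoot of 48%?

From %OS = 100·exp(−πζ/√(1−ζ²)) = 48%, ζ = −ln(0.48)/√(π²+ln²(0.48)) = 0.2275.
Characteristic equation s² + 4.4s + 7.8K_p = 0 gives ζ = 4.4/(2√(7.8K_p)).
Setting ζ = 0.2275: √(7.8K_p) = 4.4/(2·0.2275) = 9.67, so K_p = 93.51/7.8 = 12.

K_p = 12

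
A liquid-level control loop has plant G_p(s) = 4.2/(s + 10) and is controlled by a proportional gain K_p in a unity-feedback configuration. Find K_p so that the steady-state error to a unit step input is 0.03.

Steady-state error for a unit step on this type-0 loop is 1/(1 + K_p·G_p(0)).
G_p(0) = 0.42. Require 1/(1 + K_p·0.42) = 0.03, so 1 + 0.42·K_p = 33.33.
K_p = (33.33 − 1)/0.42 = 77.

K_p = 77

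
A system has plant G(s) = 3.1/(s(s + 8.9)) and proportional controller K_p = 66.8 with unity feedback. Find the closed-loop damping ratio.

ζ = 0.309

1 + K_p·G(s) = 0 gives s² + 8.9s + 207.1 = 0.
So ω_n² = 207.1 ⇒ ω_n = 14.39 rad/s, and ζ = 8.9/(2ω_n) = 0.309.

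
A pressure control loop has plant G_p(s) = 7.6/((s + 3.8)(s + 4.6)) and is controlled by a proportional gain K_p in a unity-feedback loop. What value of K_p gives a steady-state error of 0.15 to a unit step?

K_p = 13

For a type-0 loop with proportional control, e_ss = 1/(1 + K_p·G_p(0)).
G_p(0) = 0.4348. Require 1/(1 + K_p·0.4348) = 0.15, so 1 + 0.4348·K_p = 6.667.
K_p = (6.667 − 1)/0.4348 = 13.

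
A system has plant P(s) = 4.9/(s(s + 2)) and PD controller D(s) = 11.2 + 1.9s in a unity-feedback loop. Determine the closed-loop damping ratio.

ζ = 0.763

Forward path: (11.2 + 1.9s)·4.9/(s(s+2)). The closed-loop characteristic equation is s² + (2 + 4.9·1.9)s + 4.9·11.2 = 0.
That is s² + 11.31s + 54.88 = 0, so ω_n = 7.408 rad/s and ζ = 11.31/(2·7.408) = 0.7634.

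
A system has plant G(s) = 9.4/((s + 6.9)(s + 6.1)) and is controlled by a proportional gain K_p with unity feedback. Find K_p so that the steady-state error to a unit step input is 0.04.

Steady-state error for a unit step on this type-0 loop is 1/(1 + K_p·G(0)).
G(0) = 0.2233. Require 1/(1 + K_p·0.2233) = 0.04, so 1 + 0.2233·K_p = 25.
K_p = (25 − 1)/0.2233 = 107.

K_p = 107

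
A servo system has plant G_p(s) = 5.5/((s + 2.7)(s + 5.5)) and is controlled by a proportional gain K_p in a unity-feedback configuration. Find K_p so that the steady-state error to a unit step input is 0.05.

K_p = 51.3

Steady-state error for a unit step on this type-0 loop is 1/(1 + K_p·G_p(0)).
G_p(0) = 0.3704. Require 1/(1 + K_p·0.3704) = 0.05, so 1 + 0.3704·K_p = 20.
K_p = (20 − 1)/0.3704 = 51.3.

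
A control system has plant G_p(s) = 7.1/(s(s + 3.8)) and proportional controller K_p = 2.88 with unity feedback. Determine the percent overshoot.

Closed-loop characteristic equation: s² + 3.8s + 20.45 = 0, so ω_n = 4.522 rad/s and ζ = 3.8/(2·4.522) = 0.4202.
%OS = 100·exp(−πζ/√(1−ζ²)) = 100·exp(−π·0.4202/√0.8235) = 23.3%.

23.3%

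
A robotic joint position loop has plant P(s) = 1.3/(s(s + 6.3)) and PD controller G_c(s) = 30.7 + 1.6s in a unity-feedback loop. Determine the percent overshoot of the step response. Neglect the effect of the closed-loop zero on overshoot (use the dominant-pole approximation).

6.18%

Forward path: (30.7 + 1.6s)·1.3/(s(s+6.3)). The closed-loop characteristic equation is s² + (6.3 + 1.3·1.6)s + 1.3·30.7 = 0.
That is s² + 8.38s + 39.91 = 0, so ω_n = 6.317 rad/s and ζ = 8.38/(2·6.317) = 0.6632.
%OS = 100·exp(−πζ/√(1−ζ²)) = 6.18%.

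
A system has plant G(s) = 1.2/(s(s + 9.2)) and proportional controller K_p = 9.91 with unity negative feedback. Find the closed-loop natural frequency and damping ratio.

The closed-loop denominator is s(s+9.2) + 9.91·1.2 = s² + 9.2s + 11.89.
So ω_n² = 11.89 ⇒ ω_n = 3.448 rad/s, and ζ = 9.2/(2ω_n) = 1.33.

ω_n = 3.45 rad/s, ζ = 1.33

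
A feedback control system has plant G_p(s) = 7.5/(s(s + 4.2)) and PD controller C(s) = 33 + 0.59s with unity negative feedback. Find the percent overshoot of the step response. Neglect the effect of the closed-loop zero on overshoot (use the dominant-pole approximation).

Forward path: (33 + 0.59s)·7.5/(s(s+4.2)). The closed-loop characteristic equation is s² + (4.2 + 7.5·0.59)s + 7.5·33 = 0.
That is s² + 8.625s + 247.5 = 0, so ω_n = 15.73 rad/s and ζ = 8.625/(2·15.73) = 0.2741.
%OS = 100·exp(−πζ/√(1−ζ²)) = 40.8%.

40.8%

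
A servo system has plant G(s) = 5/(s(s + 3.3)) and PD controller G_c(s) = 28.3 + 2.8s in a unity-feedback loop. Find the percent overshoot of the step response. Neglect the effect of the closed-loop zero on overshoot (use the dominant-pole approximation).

3.59%

Forward path: (28.3 + 2.8s)·5/(s(s+3.3)). The closed-loop characteristic equation is s² + (3.3 + 5·2.8)s + 5·28.3 = 0.
That is s² + 17.3s + 141.5 = 0, so ω_n = 11.9 rad/s and ζ = 17.3/(2·11.9) = 0.7272.
%OS = 100·exp(−πζ/√(1−ζ²)) = 3.59%.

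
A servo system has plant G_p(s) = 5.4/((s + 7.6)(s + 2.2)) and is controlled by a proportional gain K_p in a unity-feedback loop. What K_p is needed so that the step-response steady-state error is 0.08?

Steady-state error for a unit step on this type-0 loop is 1/(1 + K_p·G_p(0)).
G_p(0) = 0.323. Require 1/(1 + K_p·0.323) = 0.08, so 1 + 0.323·K_p = 12.5.
K_p = (12.5 − 1)/0.323 = 35.6.

K_p = 35.6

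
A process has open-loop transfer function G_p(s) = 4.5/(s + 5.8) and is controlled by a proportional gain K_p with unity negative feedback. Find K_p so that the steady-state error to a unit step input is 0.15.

K_p = 7.3

For a type-0 loop with proportional control, e_ss = 1/(1 + K_p·G_p(0)).
G_p(0) = 0.7759. Require 1/(1 + K_p·0.7759) = 0.15, so 1 + 0.7759·K_p = 6.667.
K_p = (6.667 − 1)/0.7759 = 7.3.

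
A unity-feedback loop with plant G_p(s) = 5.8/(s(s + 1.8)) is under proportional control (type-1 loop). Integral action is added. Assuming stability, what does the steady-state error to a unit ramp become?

0

The integrator raises the loop to type 2, so K_v → ∞ and e_ss to a ramp is zero.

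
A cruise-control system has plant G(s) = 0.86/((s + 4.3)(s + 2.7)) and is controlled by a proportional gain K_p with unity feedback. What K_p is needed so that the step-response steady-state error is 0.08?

For a type-0 loop with proportional control, e_ss = 1/(1 + K_p·G(0)).
G(0) = 0.07407. Require 1/(1 + K_p·0.07407) = 0.08, so 1 + 0.07407·K_p = 12.5.
K_p = (12.5 − 1)/0.07407 = 155.

K_p = 155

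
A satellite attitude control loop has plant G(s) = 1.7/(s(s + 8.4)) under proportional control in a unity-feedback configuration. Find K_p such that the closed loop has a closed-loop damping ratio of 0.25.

Closed-loop characteristic equation: s² + 8.4s + K_p·1.7 = 0.
So ω_n = √(1.7K_p) and 2ζω_n = 8.4, giving ζ = 8.4/(2√(1.7K_p)).
Setting ζ = 0.25: √(1.7K_p) = 8.4/(2·0.25) = 16.8, so K_p = 282.2/1.7 = 166.

K_p = 166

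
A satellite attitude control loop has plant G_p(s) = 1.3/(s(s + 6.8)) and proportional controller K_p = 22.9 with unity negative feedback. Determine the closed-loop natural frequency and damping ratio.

1 + K_p·G_p(s) = 0 gives s² + 6.8s + 29.77 = 0.
So ω_n² = 29.77 ⇒ ω_n = 5.456 rad/s, and ζ = 6.8/(2ω_n) = 0.623.

ω_n = 5.46 rad/s, ζ = 0.623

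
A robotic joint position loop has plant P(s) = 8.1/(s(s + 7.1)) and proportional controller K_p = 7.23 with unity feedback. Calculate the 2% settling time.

T_s ≈ 1.13 s

The closed-loop denominator s² + 7.1s + 58.56 gives ω_n = √58.56 = 7.653 and ζ = 7.1/(2ω_n) = 0.4639.
2% settling time T_s ≈ 4/(ζω_n) = 4/3.55 = 1.13 s.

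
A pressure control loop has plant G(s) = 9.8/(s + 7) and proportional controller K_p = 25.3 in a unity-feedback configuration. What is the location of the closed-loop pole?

Closed-loop transfer function: T(s) = K_p·G(s)/(1 + K_p·G(s)) = 247.9/(s + 7 + 247.9) = 247.9/(s + 254.9).
The closed-loop pole is at s = −254.9.

s = -254.9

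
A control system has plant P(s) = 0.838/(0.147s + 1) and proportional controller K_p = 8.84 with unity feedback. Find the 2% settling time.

Closed loop: T(s) = K_p·P/(1+K_p·P) = 7.408/(0.147s + 1 + 7.408), with pole at s = −(1 + 7.408)/0.147 = −57.2.
τ = 1/57.2 = 0.01748 s, so 2% settling time ≈ 4τ = 0.0699 s.

T_s ≈ 0.0699 s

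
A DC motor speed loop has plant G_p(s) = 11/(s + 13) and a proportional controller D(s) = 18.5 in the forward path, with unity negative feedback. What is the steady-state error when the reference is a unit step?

0.06

The loop is type 0. Static position error constant K_pos = D(0)·G_p(0) = 18.5·0.8462 = 15.65.
Steady-state error to a unit step: e_ss = 1/(1+K_pos) = 1/16.65 = 0.06.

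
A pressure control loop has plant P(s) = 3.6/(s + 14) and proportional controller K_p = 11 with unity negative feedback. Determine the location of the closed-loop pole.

s = -53.6

Closed-loop transfer function: T(s) = K_p·P(s)/(1 + K_p·P(s)) = 39.6/(s + 14 + 39.6) = 39.6/(s + 53.6).
The closed-loop pole is at s = −53.6.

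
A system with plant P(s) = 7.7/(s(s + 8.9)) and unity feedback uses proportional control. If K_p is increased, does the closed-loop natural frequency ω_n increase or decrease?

increase

ω_n = √(7.7·K_p), which grows with K_p.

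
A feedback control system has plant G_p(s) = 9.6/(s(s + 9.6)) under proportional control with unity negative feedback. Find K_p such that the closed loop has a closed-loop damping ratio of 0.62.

Closed-loop characteristic equation: s² + 9.6s + K_p·9.6 = 0.
So ω_n = √(9.6K_p) and 2ζω_n = 9.6, giving ζ = 9.6/(2√(9.6K_p)).
Setting ζ = 0.62: √(9.6K_p) = 9.6/(2·0.62) = 7.742, so K_p = 59.94/9.6 = 6.24.

K_p = 6.24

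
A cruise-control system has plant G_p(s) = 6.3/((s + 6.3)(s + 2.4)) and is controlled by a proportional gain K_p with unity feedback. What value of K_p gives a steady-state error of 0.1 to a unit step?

For a type-0 loop with proportional control, e_ss = 1/(1 + K_p·G_p(0)).
G_p(0) = 0.4167. Require 1/(1 + K_p·0.4167) = 0.1, so 1 + 0.4167·K_p = 10.
K_p = (10 − 1)/0.4167 = 21.6.

K_p = 21.6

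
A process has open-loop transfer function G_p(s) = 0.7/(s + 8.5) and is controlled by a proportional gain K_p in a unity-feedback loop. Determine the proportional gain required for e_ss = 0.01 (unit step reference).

The loop is type 0, so e_ss(step) = 1/(1 + K_pos) with K_pos = K_p·G_p(0).
G_p(0) = 0.08235. Require 1/(1 + K_p·0.08235) = 0.01, so 1 + 0.08235·K_p = 100.
K_p = (100 − 1)/0.08235 = 1200.

K_p = 1200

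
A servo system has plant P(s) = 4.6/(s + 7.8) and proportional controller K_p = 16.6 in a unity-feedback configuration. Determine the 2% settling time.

T_s ≈ 0.0475 s

Closed-loop transfer function: T(s) = K_p·P(s)/(1 + K_p·P(s)) = 76.36/(s + 7.8 + 76.36) = 76.36/(s + 84.16).
Time constant τ = 1/84.16 = 0.01188 s, so the 2% settling time is about 4τ = 0.0475 s.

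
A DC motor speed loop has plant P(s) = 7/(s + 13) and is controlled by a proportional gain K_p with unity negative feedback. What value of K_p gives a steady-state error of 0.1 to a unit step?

For a type-0 loop with proportional control, e_ss = 1/(1 + K_p·P(0)).
P(0) = 0.5385. Require 1/(1 + K_p·0.5385) = 0.1, so 1 + 0.5385·K_p = 10.
K_p = (10 − 1)/0.5385 = 16.7.

K_p = 16.7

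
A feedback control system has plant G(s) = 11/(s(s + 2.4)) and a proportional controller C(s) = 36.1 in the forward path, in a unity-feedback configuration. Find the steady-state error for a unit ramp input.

The loop has one pole at the origin (type 1). Velocity error constant K_v = lim_{s→0} s·C(s)G(s) = 36.1·11/2.4 = 165.5.
Steady-state error to a unit ramp: e_ss = 1/K_v = 0.00604.

0.00604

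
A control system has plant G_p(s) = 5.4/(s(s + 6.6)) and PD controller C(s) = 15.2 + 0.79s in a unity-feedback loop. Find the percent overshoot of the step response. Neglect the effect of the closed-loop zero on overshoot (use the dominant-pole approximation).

9.5%

Forward path: (15.2 + 0.79s)·5.4/(s(s+6.6)). The closed-loop characteristic equation is s² + (6.6 + 5.4·0.79)s + 5.4·15.2 = 0.
That is s² + 10.87s + 82.08 = 0, so ω_n = 9.06 rad/s and ζ = 10.87/(2·9.06) = 0.5997.
%OS = 100·exp(−πζ/√(1−ζ²)) = 9.5%.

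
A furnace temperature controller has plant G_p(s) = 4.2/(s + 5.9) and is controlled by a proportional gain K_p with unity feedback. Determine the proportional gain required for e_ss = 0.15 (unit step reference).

K_p = 7.96

Steady-state error for a unit step on this type-0 loop is 1/(1 + K_p·G_p(0)).
G_p(0) = 0.7119. Require 1/(1 + K_p·0.7119) = 0.15, so 1 + 0.7119·K_p = 6.667.
K_p = (6.667 − 1)/0.7119 = 7.96.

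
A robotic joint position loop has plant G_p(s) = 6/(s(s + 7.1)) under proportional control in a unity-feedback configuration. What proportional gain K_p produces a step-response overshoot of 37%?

K_p = 23.1

From %OS = 100·exp(−πζ/√(1−ζ²)) = 37%, ζ = −ln(0.37)/√(π²+ln²(0.37)) = 0.3017.
Characteristic equation s² + 7.1s + 6K_p = 0 gives ζ = 7.1/(2√(6K_p)).
Setting ζ = 0.3017: √(6K_p) = 7.1/(2·0.3017) = 11.77, so K_p = 138.4/6 = 23.1.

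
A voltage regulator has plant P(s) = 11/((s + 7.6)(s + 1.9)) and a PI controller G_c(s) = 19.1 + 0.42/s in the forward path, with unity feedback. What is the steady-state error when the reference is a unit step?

The open loop G_c(s)P(s) has a pole at the origin (type 1), so the static position error constant is infinite and e_ss = 1/(1+∞) = 0.

0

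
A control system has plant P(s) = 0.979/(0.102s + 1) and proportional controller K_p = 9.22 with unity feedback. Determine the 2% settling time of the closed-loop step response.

T_s ≈ 0.0407 s

Closed loop: T(s) = K_p·P/(1+K_p·P) = 9.026/(0.102s + 1 + 9.026), with pole at s = −(1 + 9.026)/0.102 = −98.3.
τ = 1/98.3 = 0.01017 s, so 2% settling time ≈ 4τ = 0.0407 s.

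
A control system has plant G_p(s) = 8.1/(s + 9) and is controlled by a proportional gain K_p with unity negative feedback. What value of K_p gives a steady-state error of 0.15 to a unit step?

For a type-0 loop with proportional control, e_ss = 1/(1 + K_p·G_p(0)).
G_p(0) = 0.9. Require 1/(1 + K_p·0.9) = 0.15, so 1 + 0.9·K_p = 6.667.
K_p = (6.667 − 1)/0.9 = 6.3.

K_p = 6.3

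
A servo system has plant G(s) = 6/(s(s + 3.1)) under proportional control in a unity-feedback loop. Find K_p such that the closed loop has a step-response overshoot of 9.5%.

K_p = 1.11

From %OS = 100·exp(−πζ/√(1−ζ²)) = 9.5%, ζ = −ln(0.095)/√(π²+ln²(0.095)) = 0.5996.
Characteristic equation s² + 3.1s + 6K_p = 0 gives ζ = 3.1/(2√(6K_p)).
Setting ζ = 0.5996: √(6K_p) = 3.1/(2·0.5996) = 2.585, so K_p = 6.682/6 = 1.11.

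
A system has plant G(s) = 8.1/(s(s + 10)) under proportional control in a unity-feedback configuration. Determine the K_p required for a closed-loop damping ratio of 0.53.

Closed-loop characteristic equation: s² + 10s + K_p·8.1 = 0.
So ω_n = √(8.1K_p) and 2ζω_n = 10, giving ζ = 10/(2√(8.1K_p)).
Setting ζ = 0.53: √(8.1K_p) = 10/(2·0.53) = 9.434, so K_p = 89/8.1 = 11.

K_p = 11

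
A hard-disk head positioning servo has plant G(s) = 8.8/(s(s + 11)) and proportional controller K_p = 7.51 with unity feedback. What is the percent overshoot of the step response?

5.58%

Closed-loop characteristic equation: s² + 11s + 66.09 = 0, so ω_n = 8.129 rad/s and ζ = 11/(2·8.129) = 0.6766.
%OS = 100·exp(−πζ/√(1−ζ²)) = 100·exp(−π·0.6766/√0.5423) = 5.58%.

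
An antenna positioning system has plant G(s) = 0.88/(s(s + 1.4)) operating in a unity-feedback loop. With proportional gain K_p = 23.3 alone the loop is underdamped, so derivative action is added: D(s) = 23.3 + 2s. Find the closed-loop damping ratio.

Forward path: (23.3 + 2s)·0.88/(s(s+1.4)). The closed-loop characteristic equation is s² + (1.4 + 0.88·2)s + 0.88·23.3 = 0.
That is s² + 3.16s + 20.5 = 0, so ω_n = 4.528 rad/s and ζ = 3.16/(2·4.528) = 0.3489.

ζ = 0.349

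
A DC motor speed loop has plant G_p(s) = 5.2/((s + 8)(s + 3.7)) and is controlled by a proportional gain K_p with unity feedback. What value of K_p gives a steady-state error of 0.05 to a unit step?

For a type-0 loop with proportional control, e_ss = 1/(1 + K_p·G_p(0)).
G_p(0) = 0.1757. Require 1/(1 + K_p·0.1757) = 0.05, so 1 + 0.1757·K_p = 20.
K_p = (20 − 1)/0.1757 = 108.

K_p = 108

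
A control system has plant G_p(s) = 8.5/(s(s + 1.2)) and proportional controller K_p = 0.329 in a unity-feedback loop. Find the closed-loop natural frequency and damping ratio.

With unity feedback the closed-loop characteristic equation is s² + 1.2s + 0.329·8.5 = s² + 1.2s + 2.796 = 0.
So ω_n² = 2.796 ⇒ ω_n = 1.672 rad/s, and ζ = 1.2/(2ω_n) = 0.359.

ω_n = 1.67 rad/s, ζ = 0.359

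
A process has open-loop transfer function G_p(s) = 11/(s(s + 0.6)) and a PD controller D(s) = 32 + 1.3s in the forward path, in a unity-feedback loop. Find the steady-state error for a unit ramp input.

The loop has one pole at the origin (type 1). Velocity error constant K_v = lim_{s→0} s·D(s)G_p(s) = 32·11/0.6 = 586.7.
Steady-state error to a unit ramp: e_ss = 1/K_v = 0.0017.

0.0017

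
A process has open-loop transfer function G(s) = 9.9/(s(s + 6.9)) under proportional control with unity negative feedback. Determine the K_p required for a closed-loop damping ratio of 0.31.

Closed-loop characteristic equation: s² + 6.9s + K_p·9.9 = 0.
So ω_n = √(9.9K_p) and 2ζω_n = 6.9, giving ζ = 6.9/(2√(9.9K_p)).
Setting ζ = 0.31: √(9.9K_p) = 6.9/(2·0.31) = 11.13, so K_p = 123.9/9.9 = 12.5.

K_p = 12.5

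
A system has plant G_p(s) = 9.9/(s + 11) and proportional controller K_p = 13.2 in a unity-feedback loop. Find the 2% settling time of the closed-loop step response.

T_s ≈ 0.0282 s

Closed-loop transfer function: T(s) = K_p·G_p(s)/(1 + K_p·G_p(s)) = 130.7/(s + 11 + 130.7) = 130.7/(s + 141.7).
Time constant τ = 1/141.7 = 0.007058 s, so the 2% settling time is about 4τ = 0.0282 s.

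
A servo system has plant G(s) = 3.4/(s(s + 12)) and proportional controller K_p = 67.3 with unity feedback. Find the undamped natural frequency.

ω_n = 15.1 rad/s

With unity feedback the closed-loop characteristic equation is s² + 12s + 67.3·3.4 = s² + 12s + 228.8 = 0.
So ω_n² = 228.8 ⇒ ω_n = 15.13 rad/s, and ζ = 12/(2ω_n) = 0.397.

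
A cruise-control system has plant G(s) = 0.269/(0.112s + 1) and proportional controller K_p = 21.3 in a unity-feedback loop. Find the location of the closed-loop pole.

s = -60.09

Closed loop: T(s) = K_p·G/(1+K_p·G) = 5.73/(0.112s + 1 + 5.73), with pole at s = −(1 + 5.73)/0.112 = −60.09.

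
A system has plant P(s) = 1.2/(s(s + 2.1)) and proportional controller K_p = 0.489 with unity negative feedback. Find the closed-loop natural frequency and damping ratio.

1 + K_p·P(s) = 0 gives s² + 2.1s + 0.5868 = 0.
So ω_n² = 0.5868 ⇒ ω_n = 0.766 rad/s, and ζ = 2.1/(2ω_n) = 1.37.

ω_n = 0.766 rad/s, ζ = 1.37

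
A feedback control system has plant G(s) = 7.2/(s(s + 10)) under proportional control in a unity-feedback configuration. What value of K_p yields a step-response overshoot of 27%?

K_p = 23.5

From %OS = 100·exp(−πζ/√(1−ζ²)) = 27%, ζ = −ln(0.27)/√(π²+ln²(0.27)) = 0.3847.
Characteristic equation s² + 10s + 7.2K_p = 0 gives ζ = 10/(2√(7.2K_p)).
Setting ζ = 0.3847: √(7.2K_p) = 10/(2·0.3847) = 13, so K_p = 168.9/7.2 = 23.5.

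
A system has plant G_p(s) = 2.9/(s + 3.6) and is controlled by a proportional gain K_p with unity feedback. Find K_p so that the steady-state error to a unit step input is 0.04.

Steady-state error for a unit step on this type-0 loop is 1/(1 + K_p·G_p(0)).
G_p(0) = 0.8056. Require 1/(1 + K_p·0.8056) = 0.04, so 1 + 0.8056·K_p = 25.
K_p = (25 − 1)/0.8056 = 29.8.

K_p = 29.8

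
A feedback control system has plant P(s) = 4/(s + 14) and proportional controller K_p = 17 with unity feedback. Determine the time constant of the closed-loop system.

Closed-loop transfer function: T(s) = K_p·P(s)/(1 + K_p·P(s)) = 68/(s + 14 + 68) = 68/(s + 82).
Time constant τ = 1/82 = 0.0122 s.

τ = 0.0122 s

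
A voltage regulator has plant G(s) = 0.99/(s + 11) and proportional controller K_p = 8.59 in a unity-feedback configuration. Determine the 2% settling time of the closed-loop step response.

Closed-loop transfer function: T(s) = K_p·G(s)/(1 + K_p·G(s)) = 8.504/(s + 11 + 8.504) = 8.504/(s + 19.5).
Time constant τ = 1/19.5 = 0.05127 s, so the 2% settling time is about 4τ = 0.205 s.

T_s ≈ 0.205 s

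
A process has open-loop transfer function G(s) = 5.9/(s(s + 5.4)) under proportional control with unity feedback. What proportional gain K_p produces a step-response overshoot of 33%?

From %OS = 100·exp(−πζ/√(1−ζ²)) = 33%, ζ = −ln(0.33)/√(π²+ln²(0.33)) = 0.3328.
Characteristic equation s² + 5.4s + 5.9K_p = 0 gives ζ = 5.4/(2√(5.9K_p)).
Setting ζ = 0.3328: √(5.9K_p) = 5.4/(2·0.3328) = 8.113, so K_p = 65.83/5.9 = 11.2.

K_p = 11.2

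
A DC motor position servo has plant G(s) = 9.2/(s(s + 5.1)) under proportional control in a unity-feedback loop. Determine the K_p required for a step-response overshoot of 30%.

K_p = 5.52

From %OS = 100·exp(−πζ/√(1−ζ²)) = 30%, ζ = −ln(0.3)/√(π²+ln²(0.3)) = 0.3579.
Characteristic equation s² + 5.1s + 9.2K_p = 0 gives ζ = 5.1/(2√(9.2K_p)).
Setting ζ = 0.3579: √(9.2K_p) = 5.1/(2·0.3579) = 7.126, so K_p = 50.78/9.2 = 5.52.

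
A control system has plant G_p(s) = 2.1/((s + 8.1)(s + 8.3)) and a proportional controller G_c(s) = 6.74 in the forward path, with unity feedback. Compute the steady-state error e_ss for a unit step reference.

The loop is type 0. Static position error constant K_pos = G_c(0)·G_p(0) = 6.74·0.03124 = 0.2105.
Steady-state error to a unit step: e_ss = 1/(1+K_pos) = 1/1.211 = 0.826.

0.826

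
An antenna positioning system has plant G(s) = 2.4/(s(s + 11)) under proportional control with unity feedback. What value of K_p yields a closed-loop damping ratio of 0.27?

K_p = 173

Closed-loop characteristic equation: s² + 11s + K_p·2.4 = 0.
So ω_n = √(2.4K_p) and 2ζω_n = 11, giving ζ = 11/(2√(2.4K_p)).
Setting ζ = 0.27: √(2.4K_p) = 11/(2·0.27) = 20.37, so K_p = 415/2.4 = 173.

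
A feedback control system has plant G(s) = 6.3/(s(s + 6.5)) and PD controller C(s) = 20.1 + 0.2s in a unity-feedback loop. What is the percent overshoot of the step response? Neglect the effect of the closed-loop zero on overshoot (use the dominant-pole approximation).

Forward path: (20.1 + 0.2s)·6.3/(s(s+6.5)). The closed-loop characteristic equation is s² + (6.5 + 6.3·0.2)s + 6.3·20.1 = 0.
That is s² + 7.76s + 126.6 = 0, so ω_n = 11.25 rad/s and ζ = 7.76/(2·11.25) = 0.3448.
%OS = 100·exp(−πζ/√(1−ζ²)) = 31.5%.

31.5%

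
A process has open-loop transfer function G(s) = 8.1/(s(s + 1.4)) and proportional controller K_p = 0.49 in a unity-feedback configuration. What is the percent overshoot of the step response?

From 1 + K_pG(s) = 0: s² + 1.4s + 3.969 = 0 ⇒ ω_n = 1.992, ζ = 0.3514.
%OS = 100·exp(−πζ/√(1−ζ²)) = 100·exp(−π·0.3514/√0.8765) = 30.8%.

30.8%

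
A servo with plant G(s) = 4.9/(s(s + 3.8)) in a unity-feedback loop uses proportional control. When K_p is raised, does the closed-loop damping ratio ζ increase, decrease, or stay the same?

ζ = 3.8/(2√(4.9K_p)); increasing K_p raises the denominator, so ζ falls.

decrease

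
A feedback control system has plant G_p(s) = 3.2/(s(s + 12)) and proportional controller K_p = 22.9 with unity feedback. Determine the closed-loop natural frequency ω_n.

ω_n = 8.56 rad/s

The closed-loop denominator is s(s+12) + 22.9·3.2 = s² + 12s + 73.28.
So ω_n² = 73.28 ⇒ ω_n = 8.56 rad/s, and ζ = 12/(2ω_n) = 0.701.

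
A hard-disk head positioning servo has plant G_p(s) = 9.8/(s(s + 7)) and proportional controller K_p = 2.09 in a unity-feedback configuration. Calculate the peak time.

From 1 + K_pG_p(s) = 0: s² + 7s + 20.48 = 0 ⇒ ω_n = 4.526, ζ = 0.7734.
Damped frequency ω_d = ω_n√(1−ζ²) = 2.869 rad/s, so peak time T_p = π/ω_d = 1.09 s.

T_p = 1.09 s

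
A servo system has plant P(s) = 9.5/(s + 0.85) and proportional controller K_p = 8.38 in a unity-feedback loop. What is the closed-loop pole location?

s = -80.46

Closed-loop transfer function: T(s) = K_p·P(s)/(1 + K_p·P(s)) = 79.61/(s + 0.85 + 79.61) = 79.61/(s + 80.46).
The closed-loop pole is at s = −80.46.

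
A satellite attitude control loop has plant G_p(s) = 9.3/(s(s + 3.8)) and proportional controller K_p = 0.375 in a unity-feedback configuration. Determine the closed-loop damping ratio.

With unity feedback the closed-loop characteristic equation is s² + 3.8s + 0.375·9.3 = s² + 3.8s + 3.488 = 0.
Matching s² + 2ζω_n s + ω_n²: ω_n = √3.488 = 1.867 rad/s and 2ζω_n = 3.8, so ζ = 3.8/(2·1.867) = 1.02.

ζ = 1.02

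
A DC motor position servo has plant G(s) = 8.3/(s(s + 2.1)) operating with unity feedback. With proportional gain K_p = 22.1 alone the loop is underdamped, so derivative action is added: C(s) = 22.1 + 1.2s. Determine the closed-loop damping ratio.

Forward path: (22.1 + 1.2s)·8.3/(s(s+2.1)). The closed-loop characteristic equation is s² + (2.1 + 8.3·1.2)s + 8.3·22.1 = 0.
That is s² + 12.06s + 183.4 = 0, so ω_n = 13.54 rad/s and ζ = 12.06/(2·13.54) = 0.4452.

ζ = 0.445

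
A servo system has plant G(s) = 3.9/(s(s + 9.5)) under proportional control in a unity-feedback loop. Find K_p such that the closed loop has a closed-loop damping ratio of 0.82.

Closed-loop characteristic equation: s² + 9.5s + K_p·3.9 = 0.
So ω_n = √(3.9K_p) and 2ζω_n = 9.5, giving ζ = 9.5/(2√(3.9K_p)).
Setting ζ = 0.82: √(3.9K_p) = 9.5/(2·0.82) = 5.793, so K_p = 33.56/3.9 = 8.6.

K_p = 8.6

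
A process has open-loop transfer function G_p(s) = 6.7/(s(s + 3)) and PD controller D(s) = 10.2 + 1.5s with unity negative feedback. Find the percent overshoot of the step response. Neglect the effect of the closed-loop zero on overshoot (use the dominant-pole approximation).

1.76%

Forward path: (10.2 + 1.5s)·6.7/(s(s+3)). The closed-loop characteristic equation is s² + (3 + 6.7·1.5)s + 6.7·10.2 = 0.
That is s² + 13.05s + 68.34 = 0, so ω_n = 8.267 rad/s and ζ = 13.05/(2·8.267) = 0.7893.
%OS = 100·exp(−πζ/√(1−ζ²)) = 1.76%.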